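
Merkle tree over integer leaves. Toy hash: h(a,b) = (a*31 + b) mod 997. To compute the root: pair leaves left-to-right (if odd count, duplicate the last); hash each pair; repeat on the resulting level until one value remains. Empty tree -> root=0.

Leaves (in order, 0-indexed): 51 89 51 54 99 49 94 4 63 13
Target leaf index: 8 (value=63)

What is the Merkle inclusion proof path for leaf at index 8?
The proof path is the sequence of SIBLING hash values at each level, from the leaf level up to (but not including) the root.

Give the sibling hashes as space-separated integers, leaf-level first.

L0 (leaves): [51, 89, 51, 54, 99, 49, 94, 4, 63, 13], target index=8
L1: h(51,89)=(51*31+89)%997=673 [pair 0] h(51,54)=(51*31+54)%997=638 [pair 1] h(99,49)=(99*31+49)%997=127 [pair 2] h(94,4)=(94*31+4)%997=924 [pair 3] h(63,13)=(63*31+13)%997=969 [pair 4] -> [673, 638, 127, 924, 969]
  Sibling for proof at L0: 13
L2: h(673,638)=(673*31+638)%997=564 [pair 0] h(127,924)=(127*31+924)%997=873 [pair 1] h(969,969)=(969*31+969)%997=101 [pair 2] -> [564, 873, 101]
  Sibling for proof at L1: 969
L3: h(564,873)=(564*31+873)%997=411 [pair 0] h(101,101)=(101*31+101)%997=241 [pair 1] -> [411, 241]
  Sibling for proof at L2: 101
L4: h(411,241)=(411*31+241)%997=21 [pair 0] -> [21]
  Sibling for proof at L3: 411
Root: 21
Proof path (sibling hashes from leaf to root): [13, 969, 101, 411]

Answer: 13 969 101 411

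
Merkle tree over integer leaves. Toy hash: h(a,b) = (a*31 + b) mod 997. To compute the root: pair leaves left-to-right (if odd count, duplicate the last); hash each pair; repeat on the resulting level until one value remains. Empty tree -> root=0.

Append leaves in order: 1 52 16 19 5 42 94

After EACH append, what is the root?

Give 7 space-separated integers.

Answer: 1 83 94 97 151 338 158

Derivation:
After append 1 (leaves=[1]):
  L0: [1]
  root=1
After append 52 (leaves=[1, 52]):
  L0: [1, 52]
  L1: h(1,52)=(1*31+52)%997=83 -> [83]
  root=83
After append 16 (leaves=[1, 52, 16]):
  L0: [1, 52, 16]
  L1: h(1,52)=(1*31+52)%997=83 h(16,16)=(16*31+16)%997=512 -> [83, 512]
  L2: h(83,512)=(83*31+512)%997=94 -> [94]
  root=94
After append 19 (leaves=[1, 52, 16, 19]):
  L0: [1, 52, 16, 19]
  L1: h(1,52)=(1*31+52)%997=83 h(16,19)=(16*31+19)%997=515 -> [83, 515]
  L2: h(83,515)=(83*31+515)%997=97 -> [97]
  root=97
After append 5 (leaves=[1, 52, 16, 19, 5]):
  L0: [1, 52, 16, 19, 5]
  L1: h(1,52)=(1*31+52)%997=83 h(16,19)=(16*31+19)%997=515 h(5,5)=(5*31+5)%997=160 -> [83, 515, 160]
  L2: h(83,515)=(83*31+515)%997=97 h(160,160)=(160*31+160)%997=135 -> [97, 135]
  L3: h(97,135)=(97*31+135)%997=151 -> [151]
  root=151
After append 42 (leaves=[1, 52, 16, 19, 5, 42]):
  L0: [1, 52, 16, 19, 5, 42]
  L1: h(1,52)=(1*31+52)%997=83 h(16,19)=(16*31+19)%997=515 h(5,42)=(5*31+42)%997=197 -> [83, 515, 197]
  L2: h(83,515)=(83*31+515)%997=97 h(197,197)=(197*31+197)%997=322 -> [97, 322]
  L3: h(97,322)=(97*31+322)%997=338 -> [338]
  root=338
After append 94 (leaves=[1, 52, 16, 19, 5, 42, 94]):
  L0: [1, 52, 16, 19, 5, 42, 94]
  L1: h(1,52)=(1*31+52)%997=83 h(16,19)=(16*31+19)%997=515 h(5,42)=(5*31+42)%997=197 h(94,94)=(94*31+94)%997=17 -> [83, 515, 197, 17]
  L2: h(83,515)=(83*31+515)%997=97 h(197,17)=(197*31+17)%997=142 -> [97, 142]
  L3: h(97,142)=(97*31+142)%997=158 -> [158]
  root=158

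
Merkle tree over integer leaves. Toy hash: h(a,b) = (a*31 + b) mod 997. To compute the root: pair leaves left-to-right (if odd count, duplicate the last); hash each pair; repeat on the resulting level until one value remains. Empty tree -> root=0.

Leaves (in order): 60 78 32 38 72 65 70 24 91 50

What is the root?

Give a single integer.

Answer: 519

Derivation:
L0: [60, 78, 32, 38, 72, 65, 70, 24, 91, 50]
L1: h(60,78)=(60*31+78)%997=941 h(32,38)=(32*31+38)%997=33 h(72,65)=(72*31+65)%997=303 h(70,24)=(70*31+24)%997=200 h(91,50)=(91*31+50)%997=877 -> [941, 33, 303, 200, 877]
L2: h(941,33)=(941*31+33)%997=291 h(303,200)=(303*31+200)%997=620 h(877,877)=(877*31+877)%997=148 -> [291, 620, 148]
L3: h(291,620)=(291*31+620)%997=668 h(148,148)=(148*31+148)%997=748 -> [668, 748]
L4: h(668,748)=(668*31+748)%997=519 -> [519]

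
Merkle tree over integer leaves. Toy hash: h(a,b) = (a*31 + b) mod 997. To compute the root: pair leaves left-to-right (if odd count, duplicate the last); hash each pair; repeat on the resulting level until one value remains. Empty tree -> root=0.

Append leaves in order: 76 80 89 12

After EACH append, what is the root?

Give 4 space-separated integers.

Answer: 76 442 598 521

Derivation:
After append 76 (leaves=[76]):
  L0: [76]
  root=76
After append 80 (leaves=[76, 80]):
  L0: [76, 80]
  L1: h(76,80)=(76*31+80)%997=442 -> [442]
  root=442
After append 89 (leaves=[76, 80, 89]):
  L0: [76, 80, 89]
  L1: h(76,80)=(76*31+80)%997=442 h(89,89)=(89*31+89)%997=854 -> [442, 854]
  L2: h(442,854)=(442*31+854)%997=598 -> [598]
  root=598
After append 12 (leaves=[76, 80, 89, 12]):
  L0: [76, 80, 89, 12]
  L1: h(76,80)=(76*31+80)%997=442 h(89,12)=(89*31+12)%997=777 -> [442, 777]
  L2: h(442,777)=(442*31+777)%997=521 -> [521]
  root=521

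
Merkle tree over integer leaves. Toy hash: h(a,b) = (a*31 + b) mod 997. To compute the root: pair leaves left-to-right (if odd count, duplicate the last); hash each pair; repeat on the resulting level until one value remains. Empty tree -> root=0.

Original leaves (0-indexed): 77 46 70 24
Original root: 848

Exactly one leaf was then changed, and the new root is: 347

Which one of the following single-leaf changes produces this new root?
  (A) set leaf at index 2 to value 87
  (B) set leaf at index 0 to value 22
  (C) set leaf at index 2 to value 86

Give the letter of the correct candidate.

Original leaves: [77, 46, 70, 24]
Target new root: 347
Try each candidate change and compute the resulting root:
Candidate A: set leaf[2] = 87 -> leaves = [77, 46, 87, 24]
  L0: [77, 46, 87, 24]
  L1: h(77,46)=(77*31+46)%997=439 h(87,24)=(87*31+24)%997=727 -> [439, 727]
  L2: h(439,727)=(439*31+727)%997=378 -> [378]
  root = 378 != target 347
Candidate B: set leaf[0] = 22 -> leaves = [22, 46, 70, 24]
  L0: [22, 46, 70, 24]
  L1: h(22,46)=(22*31+46)%997=728 h(70,24)=(70*31+24)%997=200 -> [728, 200]
  L2: h(728,200)=(728*31+200)%997=834 -> [834]
  root = 834 != target 347
Candidate C: set leaf[2] = 86 -> leaves = [77, 46, 86, 24]
  L0: [77, 46, 86, 24]
  L1: h(77,46)=(77*31+46)%997=439 h(86,24)=(86*31+24)%997=696 -> [439, 696]
  L2: h(439,696)=(439*31+696)%997=347 -> [347]
  root = 347 == target 347  ** MATCH **
Candidate C produces the target root.

Answer: C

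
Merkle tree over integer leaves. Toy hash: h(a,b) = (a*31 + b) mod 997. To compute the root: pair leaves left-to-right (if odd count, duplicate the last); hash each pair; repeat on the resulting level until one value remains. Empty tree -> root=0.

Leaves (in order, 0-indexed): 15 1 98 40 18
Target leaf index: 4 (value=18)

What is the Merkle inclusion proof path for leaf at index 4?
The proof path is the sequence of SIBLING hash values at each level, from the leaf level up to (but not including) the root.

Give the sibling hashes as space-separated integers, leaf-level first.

Answer: 18 576 575

Derivation:
L0 (leaves): [15, 1, 98, 40, 18], target index=4
L1: h(15,1)=(15*31+1)%997=466 [pair 0] h(98,40)=(98*31+40)%997=87 [pair 1] h(18,18)=(18*31+18)%997=576 [pair 2] -> [466, 87, 576]
  Sibling for proof at L0: 18
L2: h(466,87)=(466*31+87)%997=575 [pair 0] h(576,576)=(576*31+576)%997=486 [pair 1] -> [575, 486]
  Sibling for proof at L1: 576
L3: h(575,486)=(575*31+486)%997=365 [pair 0] -> [365]
  Sibling for proof at L2: 575
Root: 365
Proof path (sibling hashes from leaf to root): [18, 576, 575]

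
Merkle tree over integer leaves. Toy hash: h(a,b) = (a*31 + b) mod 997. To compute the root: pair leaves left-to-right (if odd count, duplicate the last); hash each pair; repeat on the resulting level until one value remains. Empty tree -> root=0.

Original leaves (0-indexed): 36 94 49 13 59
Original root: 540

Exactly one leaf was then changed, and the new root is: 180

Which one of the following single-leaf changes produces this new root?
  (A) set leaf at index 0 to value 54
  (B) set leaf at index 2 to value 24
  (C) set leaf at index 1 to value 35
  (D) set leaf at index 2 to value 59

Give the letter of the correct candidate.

Answer: D

Derivation:
Original leaves: [36, 94, 49, 13, 59]
Target new root: 180
Try each candidate change and compute the resulting root:
Candidate A: set leaf[0] = 54 -> leaves = [54, 94, 49, 13, 59]
  L0: [54, 94, 49, 13, 59]
  L1: h(54,94)=(54*31+94)%997=771 h(49,13)=(49*31+13)%997=535 h(59,59)=(59*31+59)%997=891 -> [771, 535, 891]
  L2: h(771,535)=(771*31+535)%997=508 h(891,891)=(891*31+891)%997=596 -> [508, 596]
  L3: h(508,596)=(508*31+596)%997=392 -> [392]
  root = 392 != target 180
Candidate B: set leaf[2] = 24 -> leaves = [36, 94, 24, 13, 59]
  L0: [36, 94, 24, 13, 59]
  L1: h(36,94)=(36*31+94)%997=213 h(24,13)=(24*31+13)%997=757 h(59,59)=(59*31+59)%997=891 -> [213, 757, 891]
  L2: h(213,757)=(213*31+757)%997=381 h(891,891)=(891*31+891)%997=596 -> [381, 596]
  L3: h(381,596)=(381*31+596)%997=443 -> [443]
  root = 443 != target 180
Candidate C: set leaf[1] = 35 -> leaves = [36, 35, 49, 13, 59]
  L0: [36, 35, 49, 13, 59]
  L1: h(36,35)=(36*31+35)%997=154 h(49,13)=(49*31+13)%997=535 h(59,59)=(59*31+59)%997=891 -> [154, 535, 891]
  L2: h(154,535)=(154*31+535)%997=324 h(891,891)=(891*31+891)%997=596 -> [324, 596]
  L3: h(324,596)=(324*31+596)%997=670 -> [670]
  root = 670 != target 180
Candidate D: set leaf[2] = 59 -> leaves = [36, 94, 59, 13, 59]
  L0: [36, 94, 59, 13, 59]
  L1: h(36,94)=(36*31+94)%997=213 h(59,13)=(59*31+13)%997=845 h(59,59)=(59*31+59)%997=891 -> [213, 845, 891]
  L2: h(213,845)=(213*31+845)%997=469 h(891,891)=(891*31+891)%997=596 -> [469, 596]
  L3: h(469,596)=(469*31+596)%997=180 -> [180]
  root = 180 == target 180  ** MATCH **
Candidate D produces the target root.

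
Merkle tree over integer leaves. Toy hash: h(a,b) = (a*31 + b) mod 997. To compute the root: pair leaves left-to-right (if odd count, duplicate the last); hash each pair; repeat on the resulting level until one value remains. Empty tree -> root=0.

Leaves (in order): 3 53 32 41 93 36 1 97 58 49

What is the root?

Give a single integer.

Answer: 870

Derivation:
L0: [3, 53, 32, 41, 93, 36, 1, 97, 58, 49]
L1: h(3,53)=(3*31+53)%997=146 h(32,41)=(32*31+41)%997=36 h(93,36)=(93*31+36)%997=925 h(1,97)=(1*31+97)%997=128 h(58,49)=(58*31+49)%997=850 -> [146, 36, 925, 128, 850]
L2: h(146,36)=(146*31+36)%997=574 h(925,128)=(925*31+128)%997=887 h(850,850)=(850*31+850)%997=281 -> [574, 887, 281]
L3: h(574,887)=(574*31+887)%997=735 h(281,281)=(281*31+281)%997=19 -> [735, 19]
L4: h(735,19)=(735*31+19)%997=870 -> [870]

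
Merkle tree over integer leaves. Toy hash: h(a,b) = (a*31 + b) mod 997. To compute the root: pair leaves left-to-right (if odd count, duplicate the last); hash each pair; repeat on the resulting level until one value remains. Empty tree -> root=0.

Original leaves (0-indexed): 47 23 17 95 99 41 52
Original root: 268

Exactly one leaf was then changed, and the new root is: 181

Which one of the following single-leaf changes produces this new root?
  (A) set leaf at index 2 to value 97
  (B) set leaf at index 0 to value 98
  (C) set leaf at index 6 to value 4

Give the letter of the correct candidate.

Answer: B

Derivation:
Original leaves: [47, 23, 17, 95, 99, 41, 52]
Target new root: 181
Try each candidate change and compute the resulting root:
Candidate A: set leaf[2] = 97 -> leaves = [47, 23, 97, 95, 99, 41, 52]
  L0: [47, 23, 97, 95, 99, 41, 52]
  L1: h(47,23)=(47*31+23)%997=483 h(97,95)=(97*31+95)%997=111 h(99,41)=(99*31+41)%997=119 h(52,52)=(52*31+52)%997=667 -> [483, 111, 119, 667]
  L2: h(483,111)=(483*31+111)%997=129 h(119,667)=(119*31+667)%997=368 -> [129, 368]
  L3: h(129,368)=(129*31+368)%997=379 -> [379]
  root = 379 != target 181
Candidate B: set leaf[0] = 98 -> leaves = [98, 23, 17, 95, 99, 41, 52]
  L0: [98, 23, 17, 95, 99, 41, 52]
  L1: h(98,23)=(98*31+23)%997=70 h(17,95)=(17*31+95)%997=622 h(99,41)=(99*31+41)%997=119 h(52,52)=(52*31+52)%997=667 -> [70, 622, 119, 667]
  L2: h(70,622)=(70*31+622)%997=798 h(119,667)=(119*31+667)%997=368 -> [798, 368]
  L3: h(798,368)=(798*31+368)%997=181 -> [181]
  root = 181 == target 181  ** MATCH **
Candidate C: set leaf[6] = 4 -> leaves = [47, 23, 17, 95, 99, 41, 4]
  L0: [47, 23, 17, 95, 99, 41, 4]
  L1: h(47,23)=(47*31+23)%997=483 h(17,95)=(17*31+95)%997=622 h(99,41)=(99*31+41)%997=119 h(4,4)=(4*31+4)%997=128 -> [483, 622, 119, 128]
  L2: h(483,622)=(483*31+622)%997=640 h(119,128)=(119*31+128)%997=826 -> [640, 826]
  L3: h(640,826)=(640*31+826)%997=726 -> [726]
  root = 726 != target 181
Candidate B produces the target root.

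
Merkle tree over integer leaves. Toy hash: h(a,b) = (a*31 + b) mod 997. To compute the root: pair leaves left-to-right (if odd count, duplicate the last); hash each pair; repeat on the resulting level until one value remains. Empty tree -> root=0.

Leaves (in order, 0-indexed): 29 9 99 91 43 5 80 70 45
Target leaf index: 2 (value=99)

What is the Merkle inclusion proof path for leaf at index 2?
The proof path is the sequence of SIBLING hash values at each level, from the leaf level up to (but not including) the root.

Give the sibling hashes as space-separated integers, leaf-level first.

Answer: 91 908 160 994

Derivation:
L0 (leaves): [29, 9, 99, 91, 43, 5, 80, 70, 45], target index=2
L1: h(29,9)=(29*31+9)%997=908 [pair 0] h(99,91)=(99*31+91)%997=169 [pair 1] h(43,5)=(43*31+5)%997=341 [pair 2] h(80,70)=(80*31+70)%997=556 [pair 3] h(45,45)=(45*31+45)%997=443 [pair 4] -> [908, 169, 341, 556, 443]
  Sibling for proof at L0: 91
L2: h(908,169)=(908*31+169)%997=401 [pair 0] h(341,556)=(341*31+556)%997=160 [pair 1] h(443,443)=(443*31+443)%997=218 [pair 2] -> [401, 160, 218]
  Sibling for proof at L1: 908
L3: h(401,160)=(401*31+160)%997=627 [pair 0] h(218,218)=(218*31+218)%997=994 [pair 1] -> [627, 994]
  Sibling for proof at L2: 160
L4: h(627,994)=(627*31+994)%997=491 [pair 0] -> [491]
  Sibling for proof at L3: 994
Root: 491
Proof path (sibling hashes from leaf to root): [91, 908, 160, 994]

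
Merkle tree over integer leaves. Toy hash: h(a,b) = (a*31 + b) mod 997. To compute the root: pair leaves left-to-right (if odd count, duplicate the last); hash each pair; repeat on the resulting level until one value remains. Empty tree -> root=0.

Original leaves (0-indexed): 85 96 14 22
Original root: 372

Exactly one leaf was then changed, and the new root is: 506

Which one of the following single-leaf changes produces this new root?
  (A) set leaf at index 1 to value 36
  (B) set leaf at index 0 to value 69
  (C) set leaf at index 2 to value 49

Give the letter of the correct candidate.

Answer: A

Derivation:
Original leaves: [85, 96, 14, 22]
Target new root: 506
Try each candidate change and compute the resulting root:
Candidate A: set leaf[1] = 36 -> leaves = [85, 36, 14, 22]
  L0: [85, 36, 14, 22]
  L1: h(85,36)=(85*31+36)%997=677 h(14,22)=(14*31+22)%997=456 -> [677, 456]
  L2: h(677,456)=(677*31+456)%997=506 -> [506]
  root = 506 == target 506  ** MATCH **
Candidate B: set leaf[0] = 69 -> leaves = [69, 96, 14, 22]
  L0: [69, 96, 14, 22]
  L1: h(69,96)=(69*31+96)%997=241 h(14,22)=(14*31+22)%997=456 -> [241, 456]
  L2: h(241,456)=(241*31+456)%997=948 -> [948]
  root = 948 != target 506
Candidate C: set leaf[2] = 49 -> leaves = [85, 96, 49, 22]
  L0: [85, 96, 49, 22]
  L1: h(85,96)=(85*31+96)%997=737 h(49,22)=(49*31+22)%997=544 -> [737, 544]
  L2: h(737,544)=(737*31+544)%997=460 -> [460]
  root = 460 != target 506
Candidate A produces the target root.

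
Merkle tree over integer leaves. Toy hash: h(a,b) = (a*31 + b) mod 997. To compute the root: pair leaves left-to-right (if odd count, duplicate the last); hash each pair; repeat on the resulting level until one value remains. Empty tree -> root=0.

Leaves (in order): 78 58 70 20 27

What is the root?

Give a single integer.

Answer: 420

Derivation:
L0: [78, 58, 70, 20, 27]
L1: h(78,58)=(78*31+58)%997=482 h(70,20)=(70*31+20)%997=196 h(27,27)=(27*31+27)%997=864 -> [482, 196, 864]
L2: h(482,196)=(482*31+196)%997=183 h(864,864)=(864*31+864)%997=729 -> [183, 729]
L3: h(183,729)=(183*31+729)%997=420 -> [420]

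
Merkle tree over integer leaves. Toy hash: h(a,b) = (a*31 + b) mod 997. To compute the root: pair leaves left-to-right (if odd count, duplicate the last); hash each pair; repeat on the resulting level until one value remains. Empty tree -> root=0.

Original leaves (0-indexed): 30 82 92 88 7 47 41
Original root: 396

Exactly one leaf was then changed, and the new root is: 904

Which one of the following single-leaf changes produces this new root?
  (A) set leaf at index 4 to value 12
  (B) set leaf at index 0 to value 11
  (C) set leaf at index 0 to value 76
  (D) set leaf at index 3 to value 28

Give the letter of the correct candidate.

Original leaves: [30, 82, 92, 88, 7, 47, 41]
Target new root: 904
Try each candidate change and compute the resulting root:
Candidate A: set leaf[4] = 12 -> leaves = [30, 82, 92, 88, 12, 47, 41]
  L0: [30, 82, 92, 88, 12, 47, 41]
  L1: h(30,82)=(30*31+82)%997=15 h(92,88)=(92*31+88)%997=946 h(12,47)=(12*31+47)%997=419 h(41,41)=(41*31+41)%997=315 -> [15, 946, 419, 315]
  L2: h(15,946)=(15*31+946)%997=414 h(419,315)=(419*31+315)%997=343 -> [414, 343]
  L3: h(414,343)=(414*31+343)%997=216 -> [216]
  root = 216 != target 904
Candidate B: set leaf[0] = 11 -> leaves = [11, 82, 92, 88, 7, 47, 41]
  L0: [11, 82, 92, 88, 7, 47, 41]
  L1: h(11,82)=(11*31+82)%997=423 h(92,88)=(92*31+88)%997=946 h(7,47)=(7*31+47)%997=264 h(41,41)=(41*31+41)%997=315 -> [423, 946, 264, 315]
  L2: h(423,946)=(423*31+946)%997=101 h(264,315)=(264*31+315)%997=523 -> [101, 523]
  L3: h(101,523)=(101*31+523)%997=663 -> [663]
  root = 663 != target 904
Candidate C: set leaf[0] = 76 -> leaves = [76, 82, 92, 88, 7, 47, 41]
  L0: [76, 82, 92, 88, 7, 47, 41]
  L1: h(76,82)=(76*31+82)%997=444 h(92,88)=(92*31+88)%997=946 h(7,47)=(7*31+47)%997=264 h(41,41)=(41*31+41)%997=315 -> [444, 946, 264, 315]
  L2: h(444,946)=(444*31+946)%997=752 h(264,315)=(264*31+315)%997=523 -> [752, 523]
  L3: h(752,523)=(752*31+523)%997=904 -> [904]
  root = 904 == target 904  ** MATCH **
Candidate D: set leaf[3] = 28 -> leaves = [30, 82, 92, 28, 7, 47, 41]
  L0: [30, 82, 92, 28, 7, 47, 41]
  L1: h(30,82)=(30*31+82)%997=15 h(92,28)=(92*31+28)%997=886 h(7,47)=(7*31+47)%997=264 h(41,41)=(41*31+41)%997=315 -> [15, 886, 264, 315]
  L2: h(15,886)=(15*31+886)%997=354 h(264,315)=(264*31+315)%997=523 -> [354, 523]
  L3: h(354,523)=(354*31+523)%997=530 -> [530]
  root = 530 != target 904
Candidate C produces the target root.

Answer: C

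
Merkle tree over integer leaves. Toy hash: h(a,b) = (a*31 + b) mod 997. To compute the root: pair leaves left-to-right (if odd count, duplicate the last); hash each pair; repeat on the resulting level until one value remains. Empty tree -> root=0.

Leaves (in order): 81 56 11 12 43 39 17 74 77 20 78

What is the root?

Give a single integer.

Answer: 49

Derivation:
L0: [81, 56, 11, 12, 43, 39, 17, 74, 77, 20, 78]
L1: h(81,56)=(81*31+56)%997=573 h(11,12)=(11*31+12)%997=353 h(43,39)=(43*31+39)%997=375 h(17,74)=(17*31+74)%997=601 h(77,20)=(77*31+20)%997=413 h(78,78)=(78*31+78)%997=502 -> [573, 353, 375, 601, 413, 502]
L2: h(573,353)=(573*31+353)%997=170 h(375,601)=(375*31+601)%997=262 h(413,502)=(413*31+502)%997=344 -> [170, 262, 344]
L3: h(170,262)=(170*31+262)%997=547 h(344,344)=(344*31+344)%997=41 -> [547, 41]
L4: h(547,41)=(547*31+41)%997=49 -> [49]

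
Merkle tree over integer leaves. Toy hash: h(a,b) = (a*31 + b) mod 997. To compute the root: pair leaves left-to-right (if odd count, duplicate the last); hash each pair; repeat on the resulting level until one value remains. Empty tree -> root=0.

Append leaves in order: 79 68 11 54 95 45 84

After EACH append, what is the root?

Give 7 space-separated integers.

After append 79 (leaves=[79]):
  L0: [79]
  root=79
After append 68 (leaves=[79, 68]):
  L0: [79, 68]
  L1: h(79,68)=(79*31+68)%997=523 -> [523]
  root=523
After append 11 (leaves=[79, 68, 11]):
  L0: [79, 68, 11]
  L1: h(79,68)=(79*31+68)%997=523 h(11,11)=(11*31+11)%997=352 -> [523, 352]
  L2: h(523,352)=(523*31+352)%997=613 -> [613]
  root=613
After append 54 (leaves=[79, 68, 11, 54]):
  L0: [79, 68, 11, 54]
  L1: h(79,68)=(79*31+68)%997=523 h(11,54)=(11*31+54)%997=395 -> [523, 395]
  L2: h(523,395)=(523*31+395)%997=656 -> [656]
  root=656
After append 95 (leaves=[79, 68, 11, 54, 95]):
  L0: [79, 68, 11, 54, 95]
  L1: h(79,68)=(79*31+68)%997=523 h(11,54)=(11*31+54)%997=395 h(95,95)=(95*31+95)%997=49 -> [523, 395, 49]
  L2: h(523,395)=(523*31+395)%997=656 h(49,49)=(49*31+49)%997=571 -> [656, 571]
  L3: h(656,571)=(656*31+571)%997=967 -> [967]
  root=967
After append 45 (leaves=[79, 68, 11, 54, 95, 45]):
  L0: [79, 68, 11, 54, 95, 45]
  L1: h(79,68)=(79*31+68)%997=523 h(11,54)=(11*31+54)%997=395 h(95,45)=(95*31+45)%997=996 -> [523, 395, 996]
  L2: h(523,395)=(523*31+395)%997=656 h(996,996)=(996*31+996)%997=965 -> [656, 965]
  L3: h(656,965)=(656*31+965)%997=364 -> [364]
  root=364
After append 84 (leaves=[79, 68, 11, 54, 95, 45, 84]):
  L0: [79, 68, 11, 54, 95, 45, 84]
  L1: h(79,68)=(79*31+68)%997=523 h(11,54)=(11*31+54)%997=395 h(95,45)=(95*31+45)%997=996 h(84,84)=(84*31+84)%997=694 -> [523, 395, 996, 694]
  L2: h(523,395)=(523*31+395)%997=656 h(996,694)=(996*31+694)%997=663 -> [656, 663]
  L3: h(656,663)=(656*31+663)%997=62 -> [62]
  root=62

Answer: 79 523 613 656 967 364 62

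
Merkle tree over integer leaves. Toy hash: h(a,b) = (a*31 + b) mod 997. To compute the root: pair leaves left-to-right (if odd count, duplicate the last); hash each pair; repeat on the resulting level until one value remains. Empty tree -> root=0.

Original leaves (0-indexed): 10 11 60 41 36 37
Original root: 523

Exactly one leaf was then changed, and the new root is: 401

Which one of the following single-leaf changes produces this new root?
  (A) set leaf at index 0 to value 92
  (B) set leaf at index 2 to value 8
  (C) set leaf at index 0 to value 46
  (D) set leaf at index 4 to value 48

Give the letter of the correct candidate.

Answer: B

Derivation:
Original leaves: [10, 11, 60, 41, 36, 37]
Target new root: 401
Try each candidate change and compute the resulting root:
Candidate A: set leaf[0] = 92 -> leaves = [92, 11, 60, 41, 36, 37]
  L0: [92, 11, 60, 41, 36, 37]
  L1: h(92,11)=(92*31+11)%997=869 h(60,41)=(60*31+41)%997=904 h(36,37)=(36*31+37)%997=156 -> [869, 904, 156]
  L2: h(869,904)=(869*31+904)%997=924 h(156,156)=(156*31+156)%997=7 -> [924, 7]
  L3: h(924,7)=(924*31+7)%997=735 -> [735]
  root = 735 != target 401
Candidate B: set leaf[2] = 8 -> leaves = [10, 11, 8, 41, 36, 37]
  L0: [10, 11, 8, 41, 36, 37]
  L1: h(10,11)=(10*31+11)%997=321 h(8,41)=(8*31+41)%997=289 h(36,37)=(36*31+37)%997=156 -> [321, 289, 156]
  L2: h(321,289)=(321*31+289)%997=270 h(156,156)=(156*31+156)%997=7 -> [270, 7]
  L3: h(270,7)=(270*31+7)%997=401 -> [401]
  root = 401 == target 401  ** MATCH **
Candidate C: set leaf[0] = 46 -> leaves = [46, 11, 60, 41, 36, 37]
  L0: [46, 11, 60, 41, 36, 37]
  L1: h(46,11)=(46*31+11)%997=440 h(60,41)=(60*31+41)%997=904 h(36,37)=(36*31+37)%997=156 -> [440, 904, 156]
  L2: h(440,904)=(440*31+904)%997=586 h(156,156)=(156*31+156)%997=7 -> [586, 7]
  L3: h(586,7)=(586*31+7)%997=227 -> [227]
  root = 227 != target 401
Candidate D: set leaf[4] = 48 -> leaves = [10, 11, 60, 41, 48, 37]
  L0: [10, 11, 60, 41, 48, 37]
  L1: h(10,11)=(10*31+11)%997=321 h(60,41)=(60*31+41)%997=904 h(48,37)=(48*31+37)%997=528 -> [321, 904, 528]
  L2: h(321,904)=(321*31+904)%997=885 h(528,528)=(528*31+528)%997=944 -> [885, 944]
  L3: h(885,944)=(885*31+944)%997=463 -> [463]
  root = 463 != target 401
Candidate B produces the target root.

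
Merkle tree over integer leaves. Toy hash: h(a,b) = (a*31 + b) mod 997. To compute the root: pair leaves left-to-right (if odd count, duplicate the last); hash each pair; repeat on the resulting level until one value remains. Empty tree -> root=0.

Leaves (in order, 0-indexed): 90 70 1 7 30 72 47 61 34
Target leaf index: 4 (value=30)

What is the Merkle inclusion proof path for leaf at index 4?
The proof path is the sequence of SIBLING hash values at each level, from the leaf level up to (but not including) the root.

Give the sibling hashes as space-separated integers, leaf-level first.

L0 (leaves): [90, 70, 1, 7, 30, 72, 47, 61, 34], target index=4
L1: h(90,70)=(90*31+70)%997=866 [pair 0] h(1,7)=(1*31+7)%997=38 [pair 1] h(30,72)=(30*31+72)%997=5 [pair 2] h(47,61)=(47*31+61)%997=521 [pair 3] h(34,34)=(34*31+34)%997=91 [pair 4] -> [866, 38, 5, 521, 91]
  Sibling for proof at L0: 72
L2: h(866,38)=(866*31+38)%997=962 [pair 0] h(5,521)=(5*31+521)%997=676 [pair 1] h(91,91)=(91*31+91)%997=918 [pair 2] -> [962, 676, 918]
  Sibling for proof at L1: 521
L3: h(962,676)=(962*31+676)%997=588 [pair 0] h(918,918)=(918*31+918)%997=463 [pair 1] -> [588, 463]
  Sibling for proof at L2: 962
L4: h(588,463)=(588*31+463)%997=745 [pair 0] -> [745]
  Sibling for proof at L3: 463
Root: 745
Proof path (sibling hashes from leaf to root): [72, 521, 962, 463]

Answer: 72 521 962 463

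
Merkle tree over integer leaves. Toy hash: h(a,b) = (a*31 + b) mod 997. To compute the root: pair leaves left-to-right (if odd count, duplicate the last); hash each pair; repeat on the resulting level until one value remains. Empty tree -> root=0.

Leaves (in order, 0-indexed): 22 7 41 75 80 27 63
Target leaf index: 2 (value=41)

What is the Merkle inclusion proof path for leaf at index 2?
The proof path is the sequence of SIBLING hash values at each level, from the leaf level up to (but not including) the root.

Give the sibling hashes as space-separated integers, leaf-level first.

Answer: 75 689 970

Derivation:
L0 (leaves): [22, 7, 41, 75, 80, 27, 63], target index=2
L1: h(22,7)=(22*31+7)%997=689 [pair 0] h(41,75)=(41*31+75)%997=349 [pair 1] h(80,27)=(80*31+27)%997=513 [pair 2] h(63,63)=(63*31+63)%997=22 [pair 3] -> [689, 349, 513, 22]
  Sibling for proof at L0: 75
L2: h(689,349)=(689*31+349)%997=771 [pair 0] h(513,22)=(513*31+22)%997=970 [pair 1] -> [771, 970]
  Sibling for proof at L1: 689
L3: h(771,970)=(771*31+970)%997=943 [pair 0] -> [943]
  Sibling for proof at L2: 970
Root: 943
Proof path (sibling hashes from leaf to root): [75, 689, 970]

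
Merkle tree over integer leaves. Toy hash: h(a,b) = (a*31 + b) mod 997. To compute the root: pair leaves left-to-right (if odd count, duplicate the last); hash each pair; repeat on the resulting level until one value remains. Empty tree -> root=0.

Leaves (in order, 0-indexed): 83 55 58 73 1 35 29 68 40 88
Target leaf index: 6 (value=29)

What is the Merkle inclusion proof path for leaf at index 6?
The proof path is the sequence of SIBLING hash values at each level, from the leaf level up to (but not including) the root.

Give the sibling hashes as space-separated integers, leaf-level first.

Answer: 68 66 588 961

Derivation:
L0 (leaves): [83, 55, 58, 73, 1, 35, 29, 68, 40, 88], target index=6
L1: h(83,55)=(83*31+55)%997=634 [pair 0] h(58,73)=(58*31+73)%997=874 [pair 1] h(1,35)=(1*31+35)%997=66 [pair 2] h(29,68)=(29*31+68)%997=967 [pair 3] h(40,88)=(40*31+88)%997=331 [pair 4] -> [634, 874, 66, 967, 331]
  Sibling for proof at L0: 68
L2: h(634,874)=(634*31+874)%997=588 [pair 0] h(66,967)=(66*31+967)%997=22 [pair 1] h(331,331)=(331*31+331)%997=622 [pair 2] -> [588, 22, 622]
  Sibling for proof at L1: 66
L3: h(588,22)=(588*31+22)%997=304 [pair 0] h(622,622)=(622*31+622)%997=961 [pair 1] -> [304, 961]
  Sibling for proof at L2: 588
L4: h(304,961)=(304*31+961)%997=415 [pair 0] -> [415]
  Sibling for proof at L3: 961
Root: 415
Proof path (sibling hashes from leaf to root): [68, 66, 588, 961]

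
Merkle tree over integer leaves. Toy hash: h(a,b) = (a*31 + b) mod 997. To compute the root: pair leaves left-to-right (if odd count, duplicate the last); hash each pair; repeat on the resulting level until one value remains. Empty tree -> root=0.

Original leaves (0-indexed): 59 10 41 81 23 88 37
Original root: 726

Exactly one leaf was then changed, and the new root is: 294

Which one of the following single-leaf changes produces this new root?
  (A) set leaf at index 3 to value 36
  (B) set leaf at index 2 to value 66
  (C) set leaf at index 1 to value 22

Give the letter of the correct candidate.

Answer: C

Derivation:
Original leaves: [59, 10, 41, 81, 23, 88, 37]
Target new root: 294
Try each candidate change and compute the resulting root:
Candidate A: set leaf[3] = 36 -> leaves = [59, 10, 41, 36, 23, 88, 37]
  L0: [59, 10, 41, 36, 23, 88, 37]
  L1: h(59,10)=(59*31+10)%997=842 h(41,36)=(41*31+36)%997=310 h(23,88)=(23*31+88)%997=801 h(37,37)=(37*31+37)%997=187 -> [842, 310, 801, 187]
  L2: h(842,310)=(842*31+310)%997=490 h(801,187)=(801*31+187)%997=93 -> [490, 93]
  L3: h(490,93)=(490*31+93)%997=328 -> [328]
  root = 328 != target 294
Candidate B: set leaf[2] = 66 -> leaves = [59, 10, 66, 81, 23, 88, 37]
  L0: [59, 10, 66, 81, 23, 88, 37]
  L1: h(59,10)=(59*31+10)%997=842 h(66,81)=(66*31+81)%997=133 h(23,88)=(23*31+88)%997=801 h(37,37)=(37*31+37)%997=187 -> [842, 133, 801, 187]
  L2: h(842,133)=(842*31+133)%997=313 h(801,187)=(801*31+187)%997=93 -> [313, 93]
  L3: h(313,93)=(313*31+93)%997=823 -> [823]
  root = 823 != target 294
Candidate C: set leaf[1] = 22 -> leaves = [59, 22, 41, 81, 23, 88, 37]
  L0: [59, 22, 41, 81, 23, 88, 37]
  L1: h(59,22)=(59*31+22)%997=854 h(41,81)=(41*31+81)%997=355 h(23,88)=(23*31+88)%997=801 h(37,37)=(37*31+37)%997=187 -> [854, 355, 801, 187]
  L2: h(854,355)=(854*31+355)%997=907 h(801,187)=(801*31+187)%997=93 -> [907, 93]
  L3: h(907,93)=(907*31+93)%997=294 -> [294]
  root = 294 == target 294  ** MATCH **
Candidate C produces the target root.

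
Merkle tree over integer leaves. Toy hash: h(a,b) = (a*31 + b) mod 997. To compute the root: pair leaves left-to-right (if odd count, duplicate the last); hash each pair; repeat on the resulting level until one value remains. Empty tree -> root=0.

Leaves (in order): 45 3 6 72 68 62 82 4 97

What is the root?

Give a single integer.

L0: [45, 3, 6, 72, 68, 62, 82, 4, 97]
L1: h(45,3)=(45*31+3)%997=401 h(6,72)=(6*31+72)%997=258 h(68,62)=(68*31+62)%997=176 h(82,4)=(82*31+4)%997=552 h(97,97)=(97*31+97)%997=113 -> [401, 258, 176, 552, 113]
L2: h(401,258)=(401*31+258)%997=725 h(176,552)=(176*31+552)%997=26 h(113,113)=(113*31+113)%997=625 -> [725, 26, 625]
L3: h(725,26)=(725*31+26)%997=567 h(625,625)=(625*31+625)%997=60 -> [567, 60]
L4: h(567,60)=(567*31+60)%997=688 -> [688]

Answer: 688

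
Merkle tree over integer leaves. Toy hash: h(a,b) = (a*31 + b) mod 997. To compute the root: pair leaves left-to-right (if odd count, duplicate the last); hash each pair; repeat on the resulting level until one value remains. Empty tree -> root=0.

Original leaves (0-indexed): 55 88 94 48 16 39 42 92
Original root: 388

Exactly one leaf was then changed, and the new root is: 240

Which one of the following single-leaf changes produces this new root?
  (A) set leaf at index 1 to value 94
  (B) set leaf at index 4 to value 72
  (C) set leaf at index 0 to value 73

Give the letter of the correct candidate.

Answer: C

Derivation:
Original leaves: [55, 88, 94, 48, 16, 39, 42, 92]
Target new root: 240
Try each candidate change and compute the resulting root:
Candidate A: set leaf[1] = 94 -> leaves = [55, 94, 94, 48, 16, 39, 42, 92]
  L0: [55, 94, 94, 48, 16, 39, 42, 92]
  L1: h(55,94)=(55*31+94)%997=802 h(94,48)=(94*31+48)%997=968 h(16,39)=(16*31+39)%997=535 h(42,92)=(42*31+92)%997=397 -> [802, 968, 535, 397]
  L2: h(802,968)=(802*31+968)%997=905 h(535,397)=(535*31+397)%997=33 -> [905, 33]
  L3: h(905,33)=(905*31+33)%997=172 -> [172]
  root = 172 != target 240
Candidate B: set leaf[4] = 72 -> leaves = [55, 88, 94, 48, 72, 39, 42, 92]
  L0: [55, 88, 94, 48, 72, 39, 42, 92]
  L1: h(55,88)=(55*31+88)%997=796 h(94,48)=(94*31+48)%997=968 h(72,39)=(72*31+39)%997=277 h(42,92)=(42*31+92)%997=397 -> [796, 968, 277, 397]
  L2: h(796,968)=(796*31+968)%997=719 h(277,397)=(277*31+397)%997=11 -> [719, 11]
  L3: h(719,11)=(719*31+11)%997=366 -> [366]
  root = 366 != target 240
Candidate C: set leaf[0] = 73 -> leaves = [73, 88, 94, 48, 16, 39, 42, 92]
  L0: [73, 88, 94, 48, 16, 39, 42, 92]
  L1: h(73,88)=(73*31+88)%997=357 h(94,48)=(94*31+48)%997=968 h(16,39)=(16*31+39)%997=535 h(42,92)=(42*31+92)%997=397 -> [357, 968, 535, 397]
  L2: h(357,968)=(357*31+968)%997=71 h(535,397)=(535*31+397)%997=33 -> [71, 33]
  L3: h(71,33)=(71*31+33)%997=240 -> [240]
  root = 240 == target 240  ** MATCH **
Candidate C produces the target root.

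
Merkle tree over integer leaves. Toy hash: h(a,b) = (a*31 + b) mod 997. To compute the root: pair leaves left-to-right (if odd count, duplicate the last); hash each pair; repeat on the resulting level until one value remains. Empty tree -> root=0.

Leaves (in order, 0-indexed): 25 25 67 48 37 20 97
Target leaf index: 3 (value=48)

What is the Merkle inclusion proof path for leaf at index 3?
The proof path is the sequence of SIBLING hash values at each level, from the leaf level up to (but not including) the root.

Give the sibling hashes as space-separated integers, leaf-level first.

Answer: 67 800 398

Derivation:
L0 (leaves): [25, 25, 67, 48, 37, 20, 97], target index=3
L1: h(25,25)=(25*31+25)%997=800 [pair 0] h(67,48)=(67*31+48)%997=131 [pair 1] h(37,20)=(37*31+20)%997=170 [pair 2] h(97,97)=(97*31+97)%997=113 [pair 3] -> [800, 131, 170, 113]
  Sibling for proof at L0: 67
L2: h(800,131)=(800*31+131)%997=6 [pair 0] h(170,113)=(170*31+113)%997=398 [pair 1] -> [6, 398]
  Sibling for proof at L1: 800
L3: h(6,398)=(6*31+398)%997=584 [pair 0] -> [584]
  Sibling for proof at L2: 398
Root: 584
Proof path (sibling hashes from leaf to root): [67, 800, 398]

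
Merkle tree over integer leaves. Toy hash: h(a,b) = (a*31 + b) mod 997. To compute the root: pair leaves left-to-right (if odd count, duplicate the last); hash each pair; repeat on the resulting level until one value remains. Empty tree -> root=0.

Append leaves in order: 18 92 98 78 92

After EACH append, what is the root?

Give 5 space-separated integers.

After append 18 (leaves=[18]):
  L0: [18]
  root=18
After append 92 (leaves=[18, 92]):
  L0: [18, 92]
  L1: h(18,92)=(18*31+92)%997=650 -> [650]
  root=650
After append 98 (leaves=[18, 92, 98]):
  L0: [18, 92, 98]
  L1: h(18,92)=(18*31+92)%997=650 h(98,98)=(98*31+98)%997=145 -> [650, 145]
  L2: h(650,145)=(650*31+145)%997=355 -> [355]
  root=355
After append 78 (leaves=[18, 92, 98, 78]):
  L0: [18, 92, 98, 78]
  L1: h(18,92)=(18*31+92)%997=650 h(98,78)=(98*31+78)%997=125 -> [650, 125]
  L2: h(650,125)=(650*31+125)%997=335 -> [335]
  root=335
After append 92 (leaves=[18, 92, 98, 78, 92]):
  L0: [18, 92, 98, 78, 92]
  L1: h(18,92)=(18*31+92)%997=650 h(98,78)=(98*31+78)%997=125 h(92,92)=(92*31+92)%997=950 -> [650, 125, 950]
  L2: h(650,125)=(650*31+125)%997=335 h(950,950)=(950*31+950)%997=490 -> [335, 490]
  L3: h(335,490)=(335*31+490)%997=905 -> [905]
  root=905

Answer: 18 650 355 335 905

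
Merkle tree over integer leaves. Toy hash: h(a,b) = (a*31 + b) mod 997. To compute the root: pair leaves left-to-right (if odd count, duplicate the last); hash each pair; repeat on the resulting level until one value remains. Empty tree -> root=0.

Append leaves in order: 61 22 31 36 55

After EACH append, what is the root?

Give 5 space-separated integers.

After append 61 (leaves=[61]):
  L0: [61]
  root=61
After append 22 (leaves=[61, 22]):
  L0: [61, 22]
  L1: h(61,22)=(61*31+22)%997=916 -> [916]
  root=916
After append 31 (leaves=[61, 22, 31]):
  L0: [61, 22, 31]
  L1: h(61,22)=(61*31+22)%997=916 h(31,31)=(31*31+31)%997=992 -> [916, 992]
  L2: h(916,992)=(916*31+992)%997=475 -> [475]
  root=475
After append 36 (leaves=[61, 22, 31, 36]):
  L0: [61, 22, 31, 36]
  L1: h(61,22)=(61*31+22)%997=916 h(31,36)=(31*31+36)%997=0 -> [916, 0]
  L2: h(916,0)=(916*31+0)%997=480 -> [480]
  root=480
After append 55 (leaves=[61, 22, 31, 36, 55]):
  L0: [61, 22, 31, 36, 55]
  L1: h(61,22)=(61*31+22)%997=916 h(31,36)=(31*31+36)%997=0 h(55,55)=(55*31+55)%997=763 -> [916, 0, 763]
  L2: h(916,0)=(916*31+0)%997=480 h(763,763)=(763*31+763)%997=488 -> [480, 488]
  L3: h(480,488)=(480*31+488)%997=413 -> [413]
  root=413

Answer: 61 916 475 480 413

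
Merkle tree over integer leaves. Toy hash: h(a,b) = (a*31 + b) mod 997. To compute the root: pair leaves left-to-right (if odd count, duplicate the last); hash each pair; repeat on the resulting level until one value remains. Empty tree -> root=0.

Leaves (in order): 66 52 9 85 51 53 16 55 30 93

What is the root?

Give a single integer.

Answer: 278

Derivation:
L0: [66, 52, 9, 85, 51, 53, 16, 55, 30, 93]
L1: h(66,52)=(66*31+52)%997=104 h(9,85)=(9*31+85)%997=364 h(51,53)=(51*31+53)%997=637 h(16,55)=(16*31+55)%997=551 h(30,93)=(30*31+93)%997=26 -> [104, 364, 637, 551, 26]
L2: h(104,364)=(104*31+364)%997=597 h(637,551)=(637*31+551)%997=358 h(26,26)=(26*31+26)%997=832 -> [597, 358, 832]
L3: h(597,358)=(597*31+358)%997=919 h(832,832)=(832*31+832)%997=702 -> [919, 702]
L4: h(919,702)=(919*31+702)%997=278 -> [278]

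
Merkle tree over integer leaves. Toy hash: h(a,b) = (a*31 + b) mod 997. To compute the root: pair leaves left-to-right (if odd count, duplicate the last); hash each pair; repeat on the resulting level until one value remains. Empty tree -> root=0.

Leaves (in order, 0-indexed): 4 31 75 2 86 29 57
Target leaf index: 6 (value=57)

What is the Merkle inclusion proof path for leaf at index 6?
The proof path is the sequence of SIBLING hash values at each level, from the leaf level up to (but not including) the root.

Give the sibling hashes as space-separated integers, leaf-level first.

L0 (leaves): [4, 31, 75, 2, 86, 29, 57], target index=6
L1: h(4,31)=(4*31+31)%997=155 [pair 0] h(75,2)=(75*31+2)%997=333 [pair 1] h(86,29)=(86*31+29)%997=701 [pair 2] h(57,57)=(57*31+57)%997=827 [pair 3] -> [155, 333, 701, 827]
  Sibling for proof at L0: 57
L2: h(155,333)=(155*31+333)%997=153 [pair 0] h(701,827)=(701*31+827)%997=624 [pair 1] -> [153, 624]
  Sibling for proof at L1: 701
L3: h(153,624)=(153*31+624)%997=382 [pair 0] -> [382]
  Sibling for proof at L2: 153
Root: 382
Proof path (sibling hashes from leaf to root): [57, 701, 153]

Answer: 57 701 153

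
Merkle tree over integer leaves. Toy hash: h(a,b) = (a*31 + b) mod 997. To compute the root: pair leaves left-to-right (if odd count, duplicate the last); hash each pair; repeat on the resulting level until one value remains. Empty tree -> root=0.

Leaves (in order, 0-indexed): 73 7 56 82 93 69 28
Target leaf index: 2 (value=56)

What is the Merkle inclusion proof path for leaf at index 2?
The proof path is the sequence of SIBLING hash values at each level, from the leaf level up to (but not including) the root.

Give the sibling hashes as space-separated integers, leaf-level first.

Answer: 82 276 684

Derivation:
L0 (leaves): [73, 7, 56, 82, 93, 69, 28], target index=2
L1: h(73,7)=(73*31+7)%997=276 [pair 0] h(56,82)=(56*31+82)%997=821 [pair 1] h(93,69)=(93*31+69)%997=958 [pair 2] h(28,28)=(28*31+28)%997=896 [pair 3] -> [276, 821, 958, 896]
  Sibling for proof at L0: 82
L2: h(276,821)=(276*31+821)%997=404 [pair 0] h(958,896)=(958*31+896)%997=684 [pair 1] -> [404, 684]
  Sibling for proof at L1: 276
L3: h(404,684)=(404*31+684)%997=247 [pair 0] -> [247]
  Sibling for proof at L2: 684
Root: 247
Proof path (sibling hashes from leaf to root): [82, 276, 684]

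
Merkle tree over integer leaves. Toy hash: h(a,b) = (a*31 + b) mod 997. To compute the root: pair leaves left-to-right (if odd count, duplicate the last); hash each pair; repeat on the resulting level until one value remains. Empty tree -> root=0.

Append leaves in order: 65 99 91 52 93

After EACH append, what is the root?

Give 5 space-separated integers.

Answer: 65 120 650 611 515

Derivation:
After append 65 (leaves=[65]):
  L0: [65]
  root=65
After append 99 (leaves=[65, 99]):
  L0: [65, 99]
  L1: h(65,99)=(65*31+99)%997=120 -> [120]
  root=120
After append 91 (leaves=[65, 99, 91]):
  L0: [65, 99, 91]
  L1: h(65,99)=(65*31+99)%997=120 h(91,91)=(91*31+91)%997=918 -> [120, 918]
  L2: h(120,918)=(120*31+918)%997=650 -> [650]
  root=650
After append 52 (leaves=[65, 99, 91, 52]):
  L0: [65, 99, 91, 52]
  L1: h(65,99)=(65*31+99)%997=120 h(91,52)=(91*31+52)%997=879 -> [120, 879]
  L2: h(120,879)=(120*31+879)%997=611 -> [611]
  root=611
After append 93 (leaves=[65, 99, 91, 52, 93]):
  L0: [65, 99, 91, 52, 93]
  L1: h(65,99)=(65*31+99)%997=120 h(91,52)=(91*31+52)%997=879 h(93,93)=(93*31+93)%997=982 -> [120, 879, 982]
  L2: h(120,879)=(120*31+879)%997=611 h(982,982)=(982*31+982)%997=517 -> [611, 517]
  L3: h(611,517)=(611*31+517)%997=515 -> [515]
  root=515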